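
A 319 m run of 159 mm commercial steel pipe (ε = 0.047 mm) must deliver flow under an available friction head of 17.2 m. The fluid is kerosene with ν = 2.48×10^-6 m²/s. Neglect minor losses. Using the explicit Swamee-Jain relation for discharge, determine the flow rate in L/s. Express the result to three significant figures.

Swamee-Jain (Type II): Q = -0.965·√(gD⁵h_f/L)·ln[ε/(3.7D) + √(3.17ν²L/(gD³h_f))]
√(gD⁵h_f/L) = √(9.81·0.159⁵·17.2/319) = 0.007332
ε/(3.7D) = 7.99×10^-5; √(3.17ν²L/(gD³h_f)) = 9.58×10^-5
Q = -0.965·0.007332·ln(1.757×10^-4) = 0.06118 m³/s
Check: V = 3.08 m/s, Re = 1.98×10^5, f = 0.01779, h_f = 17.3 m ≈ 17.2 m ✓

Q ≈ 61.2 L/s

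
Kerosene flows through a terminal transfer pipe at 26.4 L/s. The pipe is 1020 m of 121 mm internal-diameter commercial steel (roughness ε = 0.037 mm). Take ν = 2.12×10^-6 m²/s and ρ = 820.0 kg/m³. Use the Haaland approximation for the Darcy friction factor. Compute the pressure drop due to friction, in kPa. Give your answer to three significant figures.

V = 4Q/(πD²) = 4·0.0264/(π·0.121²) = 2.296 m/s
Re = VD/ν = 2.296·0.121/2.12×10^-6 = 1.31×10^5 → turbulent
ε/D = 0.037/121 = 3.06×10^-4
Haaland: f = 0.01849
h_f = f(L/D)V²/(2g) = 0.01849·(1020/0.121)·2.296²/(2·9.81) = 41.87 m
Δp = ρg·h_f = 820.0·9.81·41.87 = 336.8 kPa

Δp ≈ 337 kPa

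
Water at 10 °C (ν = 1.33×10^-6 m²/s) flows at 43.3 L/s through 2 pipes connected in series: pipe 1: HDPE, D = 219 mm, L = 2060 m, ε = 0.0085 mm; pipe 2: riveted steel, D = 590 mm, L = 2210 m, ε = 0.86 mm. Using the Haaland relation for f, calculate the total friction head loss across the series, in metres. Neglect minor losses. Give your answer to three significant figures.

Pipe 1: V = 1.150 m/s, Re = 1.89×10^5, ε/D = 3.88×10^-5, f = 0.01591, h_1 = f(L/D)V²/2g = 10.08 m
Pipe 2: V = 0.1584 m/s, Re = 7.03×10^4, ε/D = 0.00146, f = 0.02412, h_2 = f(L/D)V²/2g = 0.1155 m
Series → Q common, losses add: H = Σh = 10.20 m

H ≈ 10.2 m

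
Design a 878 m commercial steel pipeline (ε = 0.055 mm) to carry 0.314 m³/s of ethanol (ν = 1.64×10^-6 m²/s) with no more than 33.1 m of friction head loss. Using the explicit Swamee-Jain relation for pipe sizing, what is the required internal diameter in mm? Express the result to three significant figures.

D ≈ 320 mm

Swamee-Jain (Type III): D = 0.66·[ε^1.25·(LQ²/(gh_f))^4.75 + ν·Q^9.4·(L/(gh_f))^5.2]^0.04
LQ²/(gh_f) = 0.2666; L/(gh_f) = 2.704
Term 1 = ε^1.25·(…)^4.75 = 8.88×10^-9; Term 2 = ν·Q^9.4·(…)^5.2 = 5.40×10^-9
D = 0.66·(8.88×10^-9 + 5.40×10^-9)^0.04 = 0.3204 m = 320 mm
Check: V = 3.89 m/s, Re = 7.61×10^5, f = 0.01472, h_f = 31.2 m ≈ 33.1 m ✓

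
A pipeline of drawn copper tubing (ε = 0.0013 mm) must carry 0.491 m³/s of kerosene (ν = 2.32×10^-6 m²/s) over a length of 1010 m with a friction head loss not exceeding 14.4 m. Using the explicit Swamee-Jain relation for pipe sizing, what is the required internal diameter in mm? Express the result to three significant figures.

D ≈ 453 mm

Swamee-Jain (Type III): D = 0.66·[ε^1.25·(LQ²/(gh_f))^4.75 + ν·Q^9.4·(L/(gh_f))^5.2]^0.04
LQ²/(gh_f) = 1.724; L/(gh_f) = 7.150
Term 1 = ε^1.25·(…)^4.75 = 5.83×10^-7; Term 2 = ν·Q^9.4·(…)^5.2 = 8.02×10^-5
D = 0.66·(5.83×10^-7 + 8.02×10^-5)^0.04 = 0.4527 m = 453 mm
Check: V = 3.05 m/s, Re = 5.95×10^5, f = 0.01274, h_f = 13.5 m ≈ 14.4 m ✓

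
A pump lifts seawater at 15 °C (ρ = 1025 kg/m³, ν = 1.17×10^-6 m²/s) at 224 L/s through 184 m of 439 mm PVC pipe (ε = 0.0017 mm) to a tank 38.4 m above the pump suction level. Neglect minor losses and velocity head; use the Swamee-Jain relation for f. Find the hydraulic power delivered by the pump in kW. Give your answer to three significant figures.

V = 4Q/(πD²) = 1.480 m/s; Re = 5.55×10^5; ε/D = 3.87×10^-6; f = 0.01292
h_f = f(L/D)V²/2g = 0.6043 m
Total head H = z + h_f = 38.4 + 0.6043 = 39.00 m
P_hyd = ρgQH = 1025·9.81·0.224·39.00 = 87.85 kW

P_hyd ≈ 87.9 kW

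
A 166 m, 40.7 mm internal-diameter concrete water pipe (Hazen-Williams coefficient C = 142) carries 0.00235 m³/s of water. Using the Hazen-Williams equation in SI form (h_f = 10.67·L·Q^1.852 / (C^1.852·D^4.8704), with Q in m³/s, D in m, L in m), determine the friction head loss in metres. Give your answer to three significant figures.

h_f ≈ 14.6 m

h_f = 10.67·166·0.00235^1.852 / (142^1.852·0.0407^4.8704) = 14.63 m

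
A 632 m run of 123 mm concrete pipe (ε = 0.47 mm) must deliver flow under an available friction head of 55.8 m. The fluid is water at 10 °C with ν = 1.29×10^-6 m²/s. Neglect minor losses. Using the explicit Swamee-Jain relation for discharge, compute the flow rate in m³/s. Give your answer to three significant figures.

Swamee-Jain (Type II): Q = -0.965·√(gD⁵h_f/L)·ln[ε/(3.7D) + √(3.17ν²L/(gD³h_f))]
√(gD⁵h_f/L) = √(9.81·0.123⁵·55.8/632) = 0.004938
ε/(3.7D) = 0.00103; √(3.17ν²L/(gD³h_f)) = 5.72×10^-5
Q = -0.965·0.004938·ln(0.001090) = 0.03251 m³/s
Check: V = 2.74 m/s, Re = 2.61×10^5, f = 0.02863, h_f = 56.1 m ≈ 55.8 m ✓

Q ≈ 0.0325 m³/s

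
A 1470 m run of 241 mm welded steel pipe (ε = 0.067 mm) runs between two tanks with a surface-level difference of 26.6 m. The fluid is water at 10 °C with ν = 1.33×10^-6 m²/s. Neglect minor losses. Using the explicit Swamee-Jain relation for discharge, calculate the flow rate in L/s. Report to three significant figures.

Q ≈ 104 L/s

Swamee-Jain (Type II): Q = -0.965·√(gD⁵h_f/L)·ln[ε/(3.7D) + √(3.17ν²L/(gD³h_f))]
√(gD⁵h_f/L) = √(9.81·0.241⁵·26.6/1470) = 0.01201
ε/(3.7D) = 7.51×10^-5; √(3.17ν²L/(gD³h_f)) = 4.75×10^-5
Q = -0.965·0.01201·ln(1.226×10^-4) = 0.1044 m³/s
Check: V = 2.29 m/s, Re = 4.15×10^5, f = 0.01643, h_f = 26.8 m ≈ 26.6 m ✓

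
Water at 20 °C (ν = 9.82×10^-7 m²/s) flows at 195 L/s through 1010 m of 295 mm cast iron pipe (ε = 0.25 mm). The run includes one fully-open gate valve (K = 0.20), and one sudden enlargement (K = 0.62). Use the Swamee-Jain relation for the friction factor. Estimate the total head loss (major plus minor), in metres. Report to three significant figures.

V = 4Q/(πD²) = 2.853 m/s; V²/2g = 0.4149 m
Re = 8.57×10^5, ε/D = 8.47×10^-4 → f = 0.01937 (Swamee-Jain)
Major: h_f = f(L/D)·V²/2g = 0.01937·3424·0.4149 = 27.51 m
Minor: ΣK = 0.820; h_m = ΣK·V²/2g = 0.3402 m
Total H_L = 27.51 + 0.3402 = 27.85 m

H_L ≈ 27.8 m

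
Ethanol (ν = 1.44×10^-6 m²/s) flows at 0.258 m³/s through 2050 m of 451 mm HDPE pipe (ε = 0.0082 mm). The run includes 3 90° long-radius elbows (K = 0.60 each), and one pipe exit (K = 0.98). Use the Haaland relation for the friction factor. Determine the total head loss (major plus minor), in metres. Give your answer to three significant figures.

V = 4Q/(πD²) = 1.615 m/s; V²/2g = 0.1329 m
Re = 5.06×10^5, ε/D = 1.82×10^-5 → f = 0.01325 (Haaland)
Major: h_f = f(L/D)·V²/2g = 0.01325·4545·0.1329 = 8.007 m
Minor: ΣK = 2.78; h_m = ΣK·V²/2g = 0.3696 m
Total H_L = 8.007 + 0.3696 = 8.377 m

H_L ≈ 8.38 m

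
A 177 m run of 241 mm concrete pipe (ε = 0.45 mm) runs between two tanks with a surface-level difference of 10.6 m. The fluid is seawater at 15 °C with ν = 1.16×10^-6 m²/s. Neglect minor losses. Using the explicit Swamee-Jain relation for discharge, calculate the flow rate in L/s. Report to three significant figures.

Swamee-Jain (Type II): Q = -0.965·√(gD⁵h_f/L)·ln[ε/(3.7D) + √(3.17ν²L/(gD³h_f))]
√(gD⁵h_f/L) = √(9.81·0.241⁵·10.6/177) = 0.02185
ε/(3.7D) = 5.05×10^-4; √(3.17ν²L/(gD³h_f)) = 2.28×10^-5
Q = -0.965·0.02185·ln(5.274×10^-4) = 0.1592 m³/s
Check: V = 3.49 m/s, Re = 7.25×10^5, f = 0.02336, h_f = 10.6 m ≈ 10.6 m ✓

Q ≈ 159 L/s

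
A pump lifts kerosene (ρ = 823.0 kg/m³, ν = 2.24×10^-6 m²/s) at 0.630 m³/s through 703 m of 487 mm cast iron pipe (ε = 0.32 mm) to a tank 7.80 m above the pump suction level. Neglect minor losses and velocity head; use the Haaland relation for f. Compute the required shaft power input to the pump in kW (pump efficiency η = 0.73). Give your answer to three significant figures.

V = 4Q/(πD²) = 3.382 m/s; Re = 7.35×10^5; ε/D = 6.57×10^-4; f = 0.01829
h_f = f(L/D)V²/2g = 15.40 m
Total head H = z + h_f = 7.80 + 15.40 = 23.20 m
P_hyd = ρgQH = 823.0·9.81·0.630·23.20 = 118.0 kW
P_shaft = P_hyd/η = 118.0/0.73 = 161.6 kW

P_shaft ≈ 162 kW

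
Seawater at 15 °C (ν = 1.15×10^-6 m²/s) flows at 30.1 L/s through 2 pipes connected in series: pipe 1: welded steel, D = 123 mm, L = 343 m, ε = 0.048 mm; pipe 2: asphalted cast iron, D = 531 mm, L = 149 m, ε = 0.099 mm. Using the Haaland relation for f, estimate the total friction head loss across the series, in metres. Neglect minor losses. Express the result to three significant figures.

H ≈ 16.0 m

Pipe 1: V = 2.533 m/s, Re = 2.71×10^5, ε/D = 3.90×10^-4, f = 0.01755, h_1 = f(L/D)V²/2g = 16.00 m
Pipe 2: V = 0.1359 m/s, Re = 6.28×10^4, ε/D = 1.86×10^-4, f = 0.02033, h_2 = f(L/D)V²/2g = 0.005371 m
Series → Q common, losses add: H = Σh = 16.01 m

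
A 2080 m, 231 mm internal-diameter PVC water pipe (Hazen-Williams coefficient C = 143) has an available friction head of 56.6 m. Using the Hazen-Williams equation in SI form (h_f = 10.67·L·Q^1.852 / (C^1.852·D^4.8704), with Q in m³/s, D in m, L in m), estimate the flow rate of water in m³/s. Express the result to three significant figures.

Q ≈ 0.121 m³/s

Rearranging: Q = [h_f·C^1.852·D^4.8704 / (10.67·L)]^(1/1.852)
Q = [56.6·143^1.852·0.231^4.8704 / (10.67·2080)]^0.540 = 0.1206 m³/s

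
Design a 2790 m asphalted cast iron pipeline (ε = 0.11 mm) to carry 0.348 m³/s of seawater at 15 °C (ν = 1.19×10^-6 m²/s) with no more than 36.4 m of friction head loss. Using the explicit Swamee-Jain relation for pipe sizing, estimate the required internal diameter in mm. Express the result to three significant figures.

D ≈ 418 mm

Swamee-Jain (Type III): D = 0.66·[ε^1.25·(LQ²/(gh_f))^4.75 + ν·Q^9.4·(L/(gh_f))^5.2]^0.04
LQ²/(gh_f) = 0.9462; L/(gh_f) = 7.813
Term 1 = ε^1.25·(…)^4.75 = 8.66×10^-6; Term 2 = ν·Q^9.4·(…)^5.2 = 2.57×10^-6
D = 0.66·(8.66×10^-6 + 2.57×10^-6)^0.04 = 0.4184 m = 418 mm
Check: V = 2.53 m/s, Re = 8.90×10^5, f = 0.01550, h_f = 33.8 m ≈ 36.4 m ✓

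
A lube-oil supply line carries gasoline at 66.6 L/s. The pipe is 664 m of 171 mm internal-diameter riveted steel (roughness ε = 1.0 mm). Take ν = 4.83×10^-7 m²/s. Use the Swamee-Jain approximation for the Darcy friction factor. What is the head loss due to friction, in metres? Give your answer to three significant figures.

V = 4Q/(πD²) = 4·0.0666/(π·0.171²) = 2.900 m/s
Re = VD/ν = 2.900·0.171/4.83×10^-7 = 1.03×10^6 → turbulent
ε/D = 1.0/171 = 0.00585
Swamee-Jain: f = 0.03200
h_f = f(L/D)V²/(2g) = 0.03200·(664/0.171)·2.900²/(2·9.81) = 53.26 m

h_f ≈ 53.3 m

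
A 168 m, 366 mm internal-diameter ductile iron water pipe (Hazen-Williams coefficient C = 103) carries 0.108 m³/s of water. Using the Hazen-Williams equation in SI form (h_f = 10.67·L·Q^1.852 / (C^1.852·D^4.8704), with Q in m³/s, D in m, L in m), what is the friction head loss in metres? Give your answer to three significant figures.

h_f ≈ 0.727 m

h_f = 10.67·168·0.108^1.852 / (103^1.852·0.366^4.8704) = 0.7271 m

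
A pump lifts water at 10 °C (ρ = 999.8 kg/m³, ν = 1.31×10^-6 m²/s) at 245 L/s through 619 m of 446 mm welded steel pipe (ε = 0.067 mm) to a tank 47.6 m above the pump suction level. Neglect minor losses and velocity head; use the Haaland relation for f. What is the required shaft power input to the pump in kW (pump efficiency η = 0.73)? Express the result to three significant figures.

V = 4Q/(πD²) = 1.568 m/s; Re = 5.34×10^5; ε/D = 1.50×10^-4; f = 0.01471
h_f = f(L/D)V²/2g = 2.559 m
Total head H = z + h_f = 47.6 + 2.559 = 50.16 m
P_hyd = ρgQH = 999.8·9.81·0.245·50.16 = 120.5 kW
P_shaft = P_hyd/η = 120.5/0.73 = 165.1 kW

P_shaft ≈ 165 kW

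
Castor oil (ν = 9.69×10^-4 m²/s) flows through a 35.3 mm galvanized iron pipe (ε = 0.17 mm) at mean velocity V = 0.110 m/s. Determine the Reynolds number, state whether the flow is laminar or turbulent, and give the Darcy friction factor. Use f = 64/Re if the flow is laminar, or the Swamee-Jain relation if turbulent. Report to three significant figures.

Re = VD/ν = 0.1100·0.0353/9.69×10^-4 = 4.01
Re < 2300 → laminar → f = 64/Re = 15.97

Re ≈ 4.01; laminar; f = 64/Re ≈ 16.0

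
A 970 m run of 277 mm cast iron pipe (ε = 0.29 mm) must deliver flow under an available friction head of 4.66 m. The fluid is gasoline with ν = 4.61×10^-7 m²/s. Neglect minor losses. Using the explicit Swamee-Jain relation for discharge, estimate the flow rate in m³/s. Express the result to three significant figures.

Q ≈ 0.0684 m³/s

Swamee-Jain (Type II): Q = -0.965·√(gD⁵h_f/L)·ln[ε/(3.7D) + √(3.17ν²L/(gD³h_f))]
√(gD⁵h_f/L) = √(9.81·0.277⁵·4.66/970) = 0.008767
ε/(3.7D) = 2.83×10^-4; √(3.17ν²L/(gD³h_f)) = 2.59×10^-5
Q = -0.965·0.008767·ln(3.089×10^-4) = 0.06838 m³/s
Check: V = 1.13 m/s, Re = 6.82×10^5, f = 0.02039, h_f = 4.69 m ≈ 4.66 m ✓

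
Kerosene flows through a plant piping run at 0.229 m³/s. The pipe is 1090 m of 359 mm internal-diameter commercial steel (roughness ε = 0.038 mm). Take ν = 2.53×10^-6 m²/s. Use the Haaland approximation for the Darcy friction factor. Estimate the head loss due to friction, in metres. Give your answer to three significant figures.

h_f ≈ 12.0 m

V = 4Q/(πD²) = 4·0.229/(π·0.359²) = 2.262 m/s
Re = VD/ν = 2.262·0.359/2.53×10^-6 = 3.21×10^5 → turbulent
ε/D = 0.038/359 = 1.06×10^-4
Haaland: f = 0.01514
h_f = f(L/D)V²/(2g) = 0.01514·(1090/0.359)·2.262²/(2·9.81) = 11.99 m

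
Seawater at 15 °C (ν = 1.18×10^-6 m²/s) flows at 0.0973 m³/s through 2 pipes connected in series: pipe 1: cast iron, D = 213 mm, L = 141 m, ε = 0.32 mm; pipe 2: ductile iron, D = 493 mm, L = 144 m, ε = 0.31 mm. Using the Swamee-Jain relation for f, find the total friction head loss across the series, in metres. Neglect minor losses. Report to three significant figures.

H ≈ 5.69 m

Pipe 1: V = 2.731 m/s, Re = 4.93×10^5, ε/D = 0.00150, f = 0.02231, h_1 = f(L/D)V²/2g = 5.613 m
Pipe 2: V = 0.5097 m/s, Re = 2.13×10^5, ε/D = 6.29×10^-4, f = 0.01949, h_2 = f(L/D)V²/2g = 0.07537 m
Series → Q common, losses add: H = Σh = 5.688 m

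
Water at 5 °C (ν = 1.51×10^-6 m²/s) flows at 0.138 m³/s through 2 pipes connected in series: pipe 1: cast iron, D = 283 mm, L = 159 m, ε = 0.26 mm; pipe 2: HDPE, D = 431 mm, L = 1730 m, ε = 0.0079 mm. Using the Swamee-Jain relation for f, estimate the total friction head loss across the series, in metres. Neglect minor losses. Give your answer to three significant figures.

H ≈ 5.50 m

Pipe 1: V = 2.194 m/s, Re = 4.11×10^5, ε/D = 9.19×10^-4, f = 0.02013, h_1 = f(L/D)V²/2g = 2.775 m
Pipe 2: V = 0.9459 m/s, Re = 2.70×10^5, ε/D = 1.83×10^-5, f = 0.01486, h_2 = f(L/D)V²/2g = 2.721 m
Series → Q common, losses add: H = Σh = 5.495 m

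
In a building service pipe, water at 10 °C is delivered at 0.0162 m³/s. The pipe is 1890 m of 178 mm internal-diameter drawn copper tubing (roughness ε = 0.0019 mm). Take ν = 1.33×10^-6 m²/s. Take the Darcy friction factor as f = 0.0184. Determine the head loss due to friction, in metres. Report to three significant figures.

h_f ≈ 4.22 m

V = 4Q/(πD²) = 4·0.0162/(π·0.178²) = 0.6510 m/s
h_f = f(L/D)V²/(2g) = 0.01840·(1890/0.178)·0.6510²/(2·9.81) = 4.220 m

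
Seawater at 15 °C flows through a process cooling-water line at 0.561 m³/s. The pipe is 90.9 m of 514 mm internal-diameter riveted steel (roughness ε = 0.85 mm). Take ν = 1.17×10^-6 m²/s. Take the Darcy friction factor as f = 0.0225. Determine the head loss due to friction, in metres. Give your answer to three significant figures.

V = 4Q/(πD²) = 4·0.561/(π·0.514²) = 2.704 m/s
h_f = f(L/D)V²/(2g) = 0.02250·(90.9/0.514)·2.704²/(2·9.81) = 1.482 m

h_f ≈ 1.48 m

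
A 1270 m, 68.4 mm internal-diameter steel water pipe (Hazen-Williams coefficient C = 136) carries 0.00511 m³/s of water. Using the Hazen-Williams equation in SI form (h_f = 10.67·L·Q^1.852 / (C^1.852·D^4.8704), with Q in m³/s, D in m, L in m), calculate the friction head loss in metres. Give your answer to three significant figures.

h_f = 10.67·1270·0.00511^1.852 / (136^1.852·0.0684^4.8704) = 40.77 m

h_f ≈ 40.8 m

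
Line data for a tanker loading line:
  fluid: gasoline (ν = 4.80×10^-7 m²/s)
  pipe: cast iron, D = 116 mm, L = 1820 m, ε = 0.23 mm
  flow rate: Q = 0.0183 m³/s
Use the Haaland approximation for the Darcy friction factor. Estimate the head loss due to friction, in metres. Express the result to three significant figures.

h_f ≈ 57.1 m

V = 4Q/(πD²) = 4·0.0183/(π·0.116²) = 1.732 m/s
Re = VD/ν = 1.732·0.116/4.80×10^-7 = 4.18×10^5 → turbulent
ε/D = 0.23/116 = 0.00198
Haaland: f = 0.02380
h_f = f(L/D)V²/(2g) = 0.02380·(1820/0.116)·1.732²/(2·9.81) = 57.07 m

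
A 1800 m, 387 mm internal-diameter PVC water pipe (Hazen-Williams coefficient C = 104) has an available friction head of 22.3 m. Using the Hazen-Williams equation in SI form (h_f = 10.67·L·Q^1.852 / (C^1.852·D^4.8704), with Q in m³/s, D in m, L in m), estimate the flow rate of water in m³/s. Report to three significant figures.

Q ≈ 0.223 m³/s

Rearranging: Q = [h_f·C^1.852·D^4.8704 / (10.67·L)]^(1/1.852)
Q = [22.3·104^1.852·0.387^4.8704 / (10.67·1800)]^0.540 = 0.2228 m³/s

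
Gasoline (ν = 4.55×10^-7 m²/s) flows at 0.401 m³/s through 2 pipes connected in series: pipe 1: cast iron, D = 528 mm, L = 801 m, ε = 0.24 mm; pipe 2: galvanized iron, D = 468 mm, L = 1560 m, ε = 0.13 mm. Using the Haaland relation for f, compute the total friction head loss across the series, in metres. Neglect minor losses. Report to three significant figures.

H ≈ 18.2 m

Pipe 1: V = 1.831 m/s, Re = 2.13×10^6, ε/D = 4.55×10^-4, f = 0.01661, h_1 = f(L/D)V²/2g = 4.307 m
Pipe 2: V = 2.331 m/s, Re = 2.40×10^6, ε/D = 2.78×10^-4, f = 0.01502, h_2 = f(L/D)V²/2g = 13.87 m
Series → Q common, losses add: H = Σh = 18.17 m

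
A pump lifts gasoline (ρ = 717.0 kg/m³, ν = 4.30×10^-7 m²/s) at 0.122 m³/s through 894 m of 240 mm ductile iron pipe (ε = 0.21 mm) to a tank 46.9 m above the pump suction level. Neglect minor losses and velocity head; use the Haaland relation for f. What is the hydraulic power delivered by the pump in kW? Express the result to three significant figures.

V = 4Q/(πD²) = 2.697 m/s; Re = 1.51×10^6; ε/D = 8.75×10^-4; f = 0.01925
h_f = f(L/D)V²/2g = 26.58 m
Total head H = z + h_f = 46.9 + 26.58 = 73.48 m
P_hyd = ρgQH = 717.0·9.81·0.122·73.48 = 63.05 kW

P_hyd ≈ 63.1 kW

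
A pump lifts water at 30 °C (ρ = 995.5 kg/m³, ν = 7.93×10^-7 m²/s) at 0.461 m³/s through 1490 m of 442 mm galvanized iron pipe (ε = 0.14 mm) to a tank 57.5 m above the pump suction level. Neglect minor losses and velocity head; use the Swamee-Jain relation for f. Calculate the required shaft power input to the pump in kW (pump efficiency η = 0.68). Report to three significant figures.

V = 4Q/(πD²) = 3.004 m/s; Re = 1.67×10^6; ε/D = 3.17×10^-4; f = 0.01562
h_f = f(L/D)V²/2g = 24.23 m
Total head H = z + h_f = 57.5 + 24.23 = 81.73 m
P_hyd = ρgQH = 995.5·9.81·0.461·81.73 = 368.0 kW
P_shaft = P_hyd/η = 368.0/0.68 = 541.1 kW

P_shaft ≈ 541 kW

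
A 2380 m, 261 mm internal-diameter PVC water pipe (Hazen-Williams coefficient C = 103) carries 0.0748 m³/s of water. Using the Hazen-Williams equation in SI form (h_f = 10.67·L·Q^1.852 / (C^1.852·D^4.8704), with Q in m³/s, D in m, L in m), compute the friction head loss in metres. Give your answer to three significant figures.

h_f ≈ 27.1 m

h_f = 10.67·2380·0.0748^1.852 / (103^1.852·0.261^4.8704) = 27.08 m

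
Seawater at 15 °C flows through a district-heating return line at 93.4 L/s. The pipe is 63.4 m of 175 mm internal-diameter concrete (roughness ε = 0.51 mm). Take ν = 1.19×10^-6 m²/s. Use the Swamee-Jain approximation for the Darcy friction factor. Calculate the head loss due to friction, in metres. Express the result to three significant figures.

V = 4Q/(πD²) = 4·0.0934/(π·0.175²) = 3.883 m/s
Re = VD/ν = 3.883·0.175/1.19×10^-6 = 5.71×10^5 → turbulent
ε/D = 0.51/175 = 0.00291
Swamee-Jain: f = 0.02630
h_f = f(L/D)V²/(2g) = 0.02630·(63.4/0.175)·3.883²/(2·9.81) = 7.322 m

h_f ≈ 7.32 m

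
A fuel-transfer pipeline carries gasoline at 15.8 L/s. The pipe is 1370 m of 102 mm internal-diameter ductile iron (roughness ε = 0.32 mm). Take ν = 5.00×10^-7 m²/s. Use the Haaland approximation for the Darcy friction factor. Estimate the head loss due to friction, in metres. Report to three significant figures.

V = 4Q/(πD²) = 4·0.0158/(π·0.102²) = 1.934 m/s
Re = VD/ν = 1.934·0.102/5.00×10^-7 = 3.94×10^5 → turbulent
ε/D = 0.32/102 = 0.00314
Haaland: f = 0.02685
h_f = f(L/D)V²/(2g) = 0.02685·(1370/0.102)·1.934²/(2·9.81) = 68.72 m

h_f ≈ 68.7 m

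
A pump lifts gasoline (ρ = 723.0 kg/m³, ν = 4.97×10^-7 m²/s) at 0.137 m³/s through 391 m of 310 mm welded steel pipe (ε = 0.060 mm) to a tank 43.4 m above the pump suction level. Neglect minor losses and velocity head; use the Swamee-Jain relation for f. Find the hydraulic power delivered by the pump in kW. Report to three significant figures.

V = 4Q/(πD²) = 1.815 m/s; Re = 1.13×10^6; ε/D = 1.94×10^-4; f = 0.01460
h_f = f(L/D)V²/2g = 3.092 m
Total head H = z + h_f = 43.4 + 3.092 = 46.49 m
P_hyd = ρgQH = 723.0·9.81·0.137·46.49 = 45.18 kW

P_hyd ≈ 45.2 kW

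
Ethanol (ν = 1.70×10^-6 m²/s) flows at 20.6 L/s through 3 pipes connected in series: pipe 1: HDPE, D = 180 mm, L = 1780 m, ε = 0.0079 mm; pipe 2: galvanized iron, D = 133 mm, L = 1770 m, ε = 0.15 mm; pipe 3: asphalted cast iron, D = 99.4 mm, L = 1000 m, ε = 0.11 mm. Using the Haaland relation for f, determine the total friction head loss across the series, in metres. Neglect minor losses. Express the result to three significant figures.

H ≈ 117 m

Pipe 1: V = 0.8095 m/s, Re = 8.57×10^4, ε/D = 4.39×10^-5, f = 0.01858, h_1 = f(L/D)V²/2g = 6.136 m
Pipe 2: V = 1.483 m/s, Re = 1.16×10^5, ε/D = 0.00113, f = 0.02214, h_2 = f(L/D)V²/2g = 33.02 m
Pipe 3: V = 2.655 m/s, Re = 1.55×10^5, ε/D = 0.00111, f = 0.02163, h_3 = f(L/D)V²/2g = 78.16 m
Series → Q common, losses add: H = Σh = 117.3 m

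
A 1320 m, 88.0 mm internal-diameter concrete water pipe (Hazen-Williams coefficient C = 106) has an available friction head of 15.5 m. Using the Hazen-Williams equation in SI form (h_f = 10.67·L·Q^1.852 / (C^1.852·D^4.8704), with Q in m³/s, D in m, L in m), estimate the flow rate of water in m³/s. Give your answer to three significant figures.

Rearranging: Q = [h_f·C^1.852·D^4.8704 / (10.67·L)]^(1/1.852)
Q = [15.5·106^1.852·0.0880^4.8704 / (10.67·1320)]^0.540 = 0.004488 m³/s

Q ≈ 0.00449 m³/s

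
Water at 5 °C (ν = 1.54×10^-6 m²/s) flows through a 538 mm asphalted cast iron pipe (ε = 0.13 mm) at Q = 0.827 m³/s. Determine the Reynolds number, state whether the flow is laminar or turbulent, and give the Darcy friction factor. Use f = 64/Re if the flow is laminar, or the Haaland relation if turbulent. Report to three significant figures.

Re ≈ 1.27×10^6; turbulent; f ≈ 0.0149

V = 4Q/(πD²) = 3.638 m/s
Re = VD/ν = 3.638·0.538/1.54×10^-6 = 1.27×10^6
Re > 4000 → turbulent; ε/D = 2.42×10^-4
Haaland: f = 0.01490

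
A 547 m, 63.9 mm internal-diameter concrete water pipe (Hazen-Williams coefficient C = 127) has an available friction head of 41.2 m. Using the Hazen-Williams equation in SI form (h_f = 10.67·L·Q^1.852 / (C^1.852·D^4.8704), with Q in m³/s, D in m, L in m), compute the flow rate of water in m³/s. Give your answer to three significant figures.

Rearranging: Q = [h_f·C^1.852·D^4.8704 / (10.67·L)]^(1/1.852)
Q = [41.2·127^1.852·0.0639^4.8704 / (10.67·547)]^0.540 = 0.006323 m³/s

Q ≈ 0.00632 m³/s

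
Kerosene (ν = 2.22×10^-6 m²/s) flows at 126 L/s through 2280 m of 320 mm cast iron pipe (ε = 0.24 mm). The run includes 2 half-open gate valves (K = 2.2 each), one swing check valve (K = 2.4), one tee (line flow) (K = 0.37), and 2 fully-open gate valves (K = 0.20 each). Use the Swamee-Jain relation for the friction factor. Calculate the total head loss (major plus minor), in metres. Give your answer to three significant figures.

V = 4Q/(πD²) = 1.567 m/s; V²/2g = 0.1251 m
Re = 2.26×10^5, ε/D = 7.50×10^-4 → f = 0.01997 (Swamee-Jain)
Major: h_f = f(L/D)·V²/2g = 0.01997·7125·0.1251 = 17.80 m
Minor: ΣK = 7.57; h_m = ΣK·V²/2g = 0.9470 m
Total H_L = 17.80 + 0.9470 = 18.75 m

H_L ≈ 18.8 m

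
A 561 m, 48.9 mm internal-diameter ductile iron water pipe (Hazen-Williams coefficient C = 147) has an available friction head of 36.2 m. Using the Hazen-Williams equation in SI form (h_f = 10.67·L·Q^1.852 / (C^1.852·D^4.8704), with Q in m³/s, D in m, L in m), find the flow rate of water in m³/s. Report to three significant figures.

Rearranging: Q = [h_f·C^1.852·D^4.8704 / (10.67·L)]^(1/1.852)
Q = [36.2·147^1.852·0.0489^4.8704 / (10.67·561)]^0.540 = 0.003331 m³/s

Q ≈ 0.00333 m³/s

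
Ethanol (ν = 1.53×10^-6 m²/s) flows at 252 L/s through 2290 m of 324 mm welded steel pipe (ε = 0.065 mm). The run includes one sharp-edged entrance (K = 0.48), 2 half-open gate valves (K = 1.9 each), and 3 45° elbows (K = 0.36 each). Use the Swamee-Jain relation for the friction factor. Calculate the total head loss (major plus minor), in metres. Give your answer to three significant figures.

V = 4Q/(πD²) = 3.056 m/s; V²/2g = 0.4761 m
Re = 6.47×10^5, ε/D = 2.01×10^-4 → f = 0.01520 (Swamee-Jain)
Major: h_f = f(L/D)·V²/2g = 0.01520·7068·0.4761 = 51.16 m
Minor: ΣK = 5.36; h_m = ΣK·V²/2g = 2.552 m
Total H_L = 51.16 + 2.552 = 53.71 m

H_L ≈ 53.7 m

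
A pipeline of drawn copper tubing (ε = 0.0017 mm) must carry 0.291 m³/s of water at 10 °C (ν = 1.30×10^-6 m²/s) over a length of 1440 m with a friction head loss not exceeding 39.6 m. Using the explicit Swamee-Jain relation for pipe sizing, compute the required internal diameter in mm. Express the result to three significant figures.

Swamee-Jain (Type III): D = 0.66·[ε^1.25·(LQ²/(gh_f))^4.75 + ν·Q^9.4·(L/(gh_f))^5.2]^0.04
LQ²/(gh_f) = 0.3139; L/(gh_f) = 3.707
Term 1 = ε^1.25·(…)^4.75 = 2.50×10^-10; Term 2 = ν·Q^9.4·(…)^5.2 = 1.08×10^-8
D = 0.66·(2.50×10^-10 + 1.08×10^-8)^0.04 = 0.3172 m = 317 mm
Check: V = 3.68 m/s, Re = 8.99×10^5, f = 0.01194, h_f = 37.5 m ≈ 39.6 m ✓

D ≈ 317 mm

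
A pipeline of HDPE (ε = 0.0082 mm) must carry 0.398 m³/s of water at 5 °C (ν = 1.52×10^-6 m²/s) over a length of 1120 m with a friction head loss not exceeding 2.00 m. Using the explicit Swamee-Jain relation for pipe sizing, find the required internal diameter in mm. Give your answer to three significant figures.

D ≈ 635 mm

Swamee-Jain (Type III): D = 0.66·[ε^1.25·(LQ²/(gh_f))^4.75 + ν·Q^9.4·(L/(gh_f))^5.2]^0.04
LQ²/(gh_f) = 9.042; L/(gh_f) = 57.08
Term 1 = ε^1.25·(…)^4.75 = 0.0153; Term 2 = ν·Q^9.4·(…)^5.2 = 0.359
D = 0.66·(0.0153 + 0.359)^0.04 = 0.6345 m = 635 mm
Check: V = 1.26 m/s, Re = 5.25×10^5, f = 0.01319, h_f = 1.88 m ≈ 2.00 m ✓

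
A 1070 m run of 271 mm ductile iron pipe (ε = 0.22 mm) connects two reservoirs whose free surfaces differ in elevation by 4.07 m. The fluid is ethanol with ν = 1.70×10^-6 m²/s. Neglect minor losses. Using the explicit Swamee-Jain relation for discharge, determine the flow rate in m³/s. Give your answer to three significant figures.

Q ≈ 0.0571 m³/s

Swamee-Jain (Type II): Q = -0.965·√(gD⁵h_f/L)·ln[ε/(3.7D) + √(3.17ν²L/(gD³h_f))]
√(gD⁵h_f/L) = √(9.81·0.271⁵·4.07/1070) = 0.007385
ε/(3.7D) = 2.19×10^-4; √(3.17ν²L/(gD³h_f)) = 1.11×10^-4
Q = -0.965·0.007385·ln(3.305×10^-4) = 0.05712 m³/s
Check: V = 0.990 m/s, Re = 1.58×10^5, f = 0.02078, h_f = 4.10 m ≈ 4.07 m ✓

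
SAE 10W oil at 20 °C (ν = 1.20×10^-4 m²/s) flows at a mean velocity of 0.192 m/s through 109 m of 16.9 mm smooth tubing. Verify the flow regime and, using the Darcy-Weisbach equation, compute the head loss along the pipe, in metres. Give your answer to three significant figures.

Re = VD/ν = 0.192·0.01690/1.20×10^-4 = 27.0 → laminar (Re < 2300)
f = 64/Re = 2.367
h_f = f(L/D)V²/(2g) = 2.367·(109/0.01690)·0.192²/(2·9.81) = 28.68 m

h_f ≈ 28.7 m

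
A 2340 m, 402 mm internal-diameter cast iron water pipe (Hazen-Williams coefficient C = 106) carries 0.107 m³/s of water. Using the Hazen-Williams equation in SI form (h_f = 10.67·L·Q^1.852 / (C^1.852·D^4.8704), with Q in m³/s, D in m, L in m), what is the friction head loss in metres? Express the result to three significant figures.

h_f = 10.67·2340·0.107^1.852 / (106^1.852·0.402^4.8704) = 5.977 m

h_f ≈ 5.98 m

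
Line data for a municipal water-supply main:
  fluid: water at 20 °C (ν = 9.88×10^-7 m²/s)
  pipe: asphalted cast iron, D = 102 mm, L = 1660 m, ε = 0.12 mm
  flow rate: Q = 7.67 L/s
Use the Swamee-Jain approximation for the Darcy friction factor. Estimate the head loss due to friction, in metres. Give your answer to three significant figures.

h_f ≈ 16.8 m

V = 4Q/(πD²) = 4·0.00767/(π·0.102²) = 0.9387 m/s
Re = VD/ν = 0.9387·0.102/9.88×10^-7 = 9.69×10^4 → turbulent
ε/D = 0.12/102 = 0.00118
Swamee-Jain: f = 0.02300
h_f = f(L/D)V²/(2g) = 0.02300·(1660/0.102)·0.9387²/(2·9.81) = 16.81 m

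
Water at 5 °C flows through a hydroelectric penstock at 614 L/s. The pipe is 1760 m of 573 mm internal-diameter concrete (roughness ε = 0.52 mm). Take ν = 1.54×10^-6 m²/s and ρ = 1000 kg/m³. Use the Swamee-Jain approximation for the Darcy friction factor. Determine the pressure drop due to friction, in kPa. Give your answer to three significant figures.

Δp ≈ 171 kPa

V = 4Q/(πD²) = 4·0.614/(π·0.573²) = 2.381 m/s
Re = VD/ν = 2.381·0.573/1.54×10^-6 = 8.86×10^5 → turbulent
ε/D = 0.52/573 = 9.08×10^-4
Swamee-Jain: f = 0.01964
h_f = f(L/D)V²/(2g) = 0.01964·(1760/0.573)·2.381²/(2·9.81) = 17.44 m
Δp = ρg·h_f = 1000·9.81·17.44 = 171.0 kPa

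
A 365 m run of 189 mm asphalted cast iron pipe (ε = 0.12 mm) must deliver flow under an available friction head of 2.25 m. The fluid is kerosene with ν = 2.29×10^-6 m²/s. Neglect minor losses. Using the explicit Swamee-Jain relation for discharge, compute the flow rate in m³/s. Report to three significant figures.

Swamee-Jain (Type II): Q = -0.965·√(gD⁵h_f/L)·ln[ε/(3.7D) + √(3.17ν²L/(gD³h_f))]
√(gD⁵h_f/L) = √(9.81·0.189⁵·2.25/365) = 0.003819
ε/(3.7D) = 1.72×10^-4; √(3.17ν²L/(gD³h_f)) = 2.02×10^-4
Q = -0.965·0.003819·ln(3.734×10^-4) = 0.02909 m³/s
Check: V = 1.04 m/s, Re = 8.56×10^4, f = 0.02138, h_f = 2.26 m ≈ 2.25 m ✓

Q ≈ 0.0291 m³/s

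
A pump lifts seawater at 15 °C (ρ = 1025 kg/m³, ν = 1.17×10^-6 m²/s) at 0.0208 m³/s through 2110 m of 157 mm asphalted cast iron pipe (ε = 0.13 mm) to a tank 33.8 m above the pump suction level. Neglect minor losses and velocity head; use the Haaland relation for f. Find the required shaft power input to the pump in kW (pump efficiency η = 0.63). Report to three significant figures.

V = 4Q/(πD²) = 1.074 m/s; Re = 1.44×10^5; ε/D = 8.28×10^-4; f = 0.02067
h_f = f(L/D)V²/2g = 16.34 m
Total head H = z + h_f = 33.8 + 16.34 = 50.14 m
P_hyd = ρgQH = 1025·9.81·0.0208·50.14 = 10.49 kW
P_shaft = P_hyd/η = 10.49/0.63 = 16.65 kW

P_shaft ≈ 16.6 kW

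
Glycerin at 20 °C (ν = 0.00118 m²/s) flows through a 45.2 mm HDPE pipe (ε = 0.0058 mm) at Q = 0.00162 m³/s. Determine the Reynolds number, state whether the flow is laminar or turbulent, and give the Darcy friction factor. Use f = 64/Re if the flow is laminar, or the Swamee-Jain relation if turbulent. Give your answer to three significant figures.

Re ≈ 38.7; laminar; f = 64/Re ≈ 1.65

V = 4Q/(πD²) = 1.010 m/s
Re = VD/ν = 1.010·0.0452/0.00118 = 38.7
Re < 2300 → laminar → f = 64/Re = 1.655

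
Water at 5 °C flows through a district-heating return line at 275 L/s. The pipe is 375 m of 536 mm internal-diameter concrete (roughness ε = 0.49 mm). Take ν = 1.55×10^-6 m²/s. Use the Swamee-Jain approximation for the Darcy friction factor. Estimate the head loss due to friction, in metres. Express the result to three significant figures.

V = 4Q/(πD²) = 4·0.275/(π·0.536²) = 1.219 m/s
Re = VD/ν = 1.219·0.536/1.55×10^-6 = 4.21×10^5 → turbulent
ε/D = 0.49/536 = 9.14×10^-4
Swamee-Jain: f = 0.02009
h_f = f(L/D)V²/(2g) = 0.02009·(375/0.536)·1.219²/(2·9.81) = 1.064 m

h_f ≈ 1.06 m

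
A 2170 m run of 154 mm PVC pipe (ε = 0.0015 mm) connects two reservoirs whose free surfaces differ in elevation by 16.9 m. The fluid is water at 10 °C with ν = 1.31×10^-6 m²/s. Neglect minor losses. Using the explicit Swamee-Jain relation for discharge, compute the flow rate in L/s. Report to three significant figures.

Swamee-Jain (Type II): Q = -0.965·√(gD⁵h_f/L)·ln[ε/(3.7D) + √(3.17ν²L/(gD³h_f))]
√(gD⁵h_f/L) = √(9.81·0.154⁵·16.9/2170) = 0.002572
ε/(3.7D) = 2.63×10^-6; √(3.17ν²L/(gD³h_f)) = 1.40×10^-4
Q = -0.965·0.002572·ln(1.423×10^-4) = 0.02199 m³/s
Check: V = 1.18 m/s, Re = 1.39×10^5, f = 0.01677, h_f = 16.8 m ≈ 16.9 m ✓

Q ≈ 22.0 L/s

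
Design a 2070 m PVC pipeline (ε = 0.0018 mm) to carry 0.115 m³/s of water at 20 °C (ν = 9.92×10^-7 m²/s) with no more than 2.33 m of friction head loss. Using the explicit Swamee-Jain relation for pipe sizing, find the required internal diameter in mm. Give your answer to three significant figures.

Swamee-Jain (Type III): D = 0.66·[ε^1.25·(LQ²/(gh_f))^4.75 + ν·Q^9.4·(L/(gh_f))^5.2]^0.04
LQ²/(gh_f) = 1.198; L/(gh_f) = 90.56
Term 1 = ε^1.25·(…)^4.75 = 1.55×10^-7; Term 2 = ν·Q^9.4·(…)^5.2 = 2.20×10^-5
D = 0.66·(1.55×10^-7 + 2.20×10^-5)^0.04 = 0.4299 m = 430 mm
Check: V = 0.792 m/s, Re = 3.43×10^5, f = 0.01407, h_f = 2.17 m ≈ 2.33 m ✓

D ≈ 430 mm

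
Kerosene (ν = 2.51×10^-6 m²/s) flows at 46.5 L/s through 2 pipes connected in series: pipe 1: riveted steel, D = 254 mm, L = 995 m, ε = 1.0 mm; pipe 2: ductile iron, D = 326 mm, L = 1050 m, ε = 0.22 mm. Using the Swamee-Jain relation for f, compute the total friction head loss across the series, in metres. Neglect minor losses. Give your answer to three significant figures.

H ≈ 6.12 m

Pipe 1: V = 0.9177 m/s, Re = 9.29×10^4, ε/D = 0.00394, f = 0.02972, h_1 = f(L/D)V²/2g = 4.997 m
Pipe 2: V = 0.5571 m/s, Re = 7.24×10^4, ε/D = 6.75×10^-4, f = 0.02200, h_2 = f(L/D)V²/2g = 1.121 m
Series → Q common, losses add: H = Σh = 6.118 m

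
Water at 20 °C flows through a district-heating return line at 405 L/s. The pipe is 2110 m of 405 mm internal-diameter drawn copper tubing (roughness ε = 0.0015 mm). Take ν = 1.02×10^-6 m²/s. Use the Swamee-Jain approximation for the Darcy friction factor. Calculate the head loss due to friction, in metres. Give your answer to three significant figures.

h_f ≈ 29.6 m

V = 4Q/(πD²) = 4·0.405/(π·0.405²) = 3.144 m/s
Re = VD/ν = 3.144·0.405/1.02×10^-6 = 1.25×10^6 → turbulent
ε/D = 0.0015/405 = 3.70×10^-6
Swamee-Jain: f = 0.01129
h_f = f(L/D)V²/(2g) = 0.01129·(2110/0.405)·3.144²/(2·9.81) = 29.64 m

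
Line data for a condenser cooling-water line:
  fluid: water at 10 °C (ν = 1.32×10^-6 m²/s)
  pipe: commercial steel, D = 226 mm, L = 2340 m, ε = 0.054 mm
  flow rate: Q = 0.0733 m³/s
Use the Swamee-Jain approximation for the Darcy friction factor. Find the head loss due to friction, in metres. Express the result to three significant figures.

h_f ≈ 29.1 m

V = 4Q/(πD²) = 4·0.0733/(π·0.226²) = 1.827 m/s
Re = VD/ν = 1.827·0.226/1.32×10^-6 = 3.13×10^5 → turbulent
ε/D = 0.054/226 = 2.39×10^-4
Swamee-Jain: f = 0.01654
h_f = f(L/D)V²/(2g) = 0.01654·(2340/0.226)·1.827²/(2·9.81) = 29.15 m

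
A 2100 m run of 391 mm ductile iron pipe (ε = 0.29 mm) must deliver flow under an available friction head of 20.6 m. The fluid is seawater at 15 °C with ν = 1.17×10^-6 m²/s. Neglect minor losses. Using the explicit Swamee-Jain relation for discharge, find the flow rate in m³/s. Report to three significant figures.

Swamee-Jain (Type II): Q = -0.965·√(gD⁵h_f/L)·ln[ε/(3.7D) + √(3.17ν²L/(gD³h_f))]
√(gD⁵h_f/L) = √(9.81·0.391⁵·20.6/2100) = 0.02966
ε/(3.7D) = 2.00×10^-4; √(3.17ν²L/(gD³h_f)) = 2.75×10^-5
Q = -0.965·0.02966·ln(2.279×10^-4) = 0.2400 m³/s
Check: V = 2.00 m/s, Re = 6.68×10^5, f = 0.01895, h_f = 20.7 m ≈ 20.6 m ✓

Q ≈ 0.240 m³/s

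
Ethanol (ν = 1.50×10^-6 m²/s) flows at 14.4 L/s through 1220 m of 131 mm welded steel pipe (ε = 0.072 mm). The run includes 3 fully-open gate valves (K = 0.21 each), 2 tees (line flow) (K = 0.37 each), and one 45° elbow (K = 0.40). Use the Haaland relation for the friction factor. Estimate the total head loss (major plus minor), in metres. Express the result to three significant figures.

H_L ≈ 11.2 m

V = 4Q/(πD²) = 1.068 m/s; V²/2g = 0.05818 m
Re = 9.33×10^4, ε/D = 5.50×10^-4 → f = 0.02045 (Haaland)
Major: h_f = f(L/D)·V²/2g = 0.02045·9313·0.05818 = 11.08 m
Minor: ΣK = 1.77; h_m = ΣK·V²/2g = 0.1030 m
Total H_L = 11.08 + 0.1030 = 11.18 m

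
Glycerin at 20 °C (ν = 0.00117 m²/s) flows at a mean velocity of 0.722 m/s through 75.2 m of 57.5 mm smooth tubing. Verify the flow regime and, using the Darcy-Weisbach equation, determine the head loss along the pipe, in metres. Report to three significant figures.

Re = VD/ν = 0.722·0.05750/0.00117 = 35.5 → laminar (Re < 2300)
f = 64/Re = 1.804
h_f = f(L/D)V²/(2g) = 1.804·(75.2/0.05750)·0.722²/(2·9.81) = 62.67 m

h_f ≈ 62.7 m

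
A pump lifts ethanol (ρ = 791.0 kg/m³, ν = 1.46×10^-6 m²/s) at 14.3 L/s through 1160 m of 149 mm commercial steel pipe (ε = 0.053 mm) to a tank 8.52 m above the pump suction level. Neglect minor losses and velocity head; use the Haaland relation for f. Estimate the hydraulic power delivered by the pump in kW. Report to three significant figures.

P_hyd ≈ 1.54 kW

V = 4Q/(πD²) = 0.8201 m/s; Re = 8.37×10^4; ε/D = 3.56×10^-4; f = 0.01997
h_f = f(L/D)V²/2g = 5.330 m
Total head H = z + h_f = 8.52 + 5.330 = 13.85 m
P_hyd = ρgQH = 791.0·9.81·0.0143·13.85 = 1.537 kW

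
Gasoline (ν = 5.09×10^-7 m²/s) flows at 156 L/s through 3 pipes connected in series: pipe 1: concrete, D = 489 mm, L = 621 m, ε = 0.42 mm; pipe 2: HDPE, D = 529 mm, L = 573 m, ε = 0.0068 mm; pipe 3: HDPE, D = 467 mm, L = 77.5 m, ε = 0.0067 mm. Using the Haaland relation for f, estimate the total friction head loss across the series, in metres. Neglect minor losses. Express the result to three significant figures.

H ≈ 1.29 m

Pipe 1: V = 0.8306 m/s, Re = 7.98×10^5, ε/D = 8.59×10^-4, f = 0.01934, h_1 = f(L/D)V²/2g = 0.8636 m
Pipe 2: V = 0.7098 m/s, Re = 7.38×10^5, ε/D = 1.29×10^-5, f = 0.01239, h_2 = f(L/D)V²/2g = 0.3447 m
Pipe 3: V = 0.9108 m/s, Re = 8.36×10^5, ε/D = 1.43×10^-5, f = 0.01218, h_3 = f(L/D)V²/2g = 0.08544 m
Series → Q common, losses add: H = Σh = 1.294 m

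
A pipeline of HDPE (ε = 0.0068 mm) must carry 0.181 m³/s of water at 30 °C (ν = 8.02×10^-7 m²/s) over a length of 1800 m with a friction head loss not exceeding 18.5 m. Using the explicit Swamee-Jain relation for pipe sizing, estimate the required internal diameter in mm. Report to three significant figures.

Swamee-Jain (Type III): D = 0.66·[ε^1.25·(LQ²/(gh_f))^4.75 + ν·Q^9.4·(L/(gh_f))^5.2]^0.04
LQ²/(gh_f) = 0.3249; L/(gh_f) = 9.918
Term 1 = ε^1.25·(…)^4.75 = 1.67×10^-9; Term 2 = ν·Q^9.4·(…)^5.2 = 1.28×10^-8
D = 0.66·(1.67×10^-9 + 1.28×10^-8)^0.04 = 0.3206 m = 321 mm
Check: V = 2.24 m/s, Re = 8.96×10^5, f = 0.01229, h_f = 17.7 m ≈ 18.5 m ✓

D ≈ 321 mm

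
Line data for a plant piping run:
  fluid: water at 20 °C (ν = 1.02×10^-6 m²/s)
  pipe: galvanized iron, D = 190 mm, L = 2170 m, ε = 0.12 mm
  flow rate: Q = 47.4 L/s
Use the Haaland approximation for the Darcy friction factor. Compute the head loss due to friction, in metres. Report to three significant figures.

V = 4Q/(πD²) = 4·0.0474/(π·0.190²) = 1.672 m/s
Re = VD/ν = 1.672·0.190/1.02×10^-6 = 3.11×10^5 → turbulent
ε/D = 0.12/190 = 6.32×10^-4
Haaland: f = 0.01876
h_f = f(L/D)V²/(2g) = 0.01876·(2170/0.190)·1.672²/(2·9.81) = 30.52 m

h_f ≈ 30.5 m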